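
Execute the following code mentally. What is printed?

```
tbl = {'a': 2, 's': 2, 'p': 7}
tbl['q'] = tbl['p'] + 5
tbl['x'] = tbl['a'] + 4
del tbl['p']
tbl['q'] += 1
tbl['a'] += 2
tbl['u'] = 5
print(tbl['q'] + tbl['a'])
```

tbl['q'] = tbl['p']+5 = 12 → {'a': 2, 's': 2, 'p': 7, 'q': 12}
tbl['x'] = tbl['a']+4 = 6 → {'a': 2, 's': 2, 'p': 7, 'q': 12, 'x': 6}
del 'p' → {'a': 2, 's': 2, 'q': 12, 'x': 6}
tbl['q'] = 12+1 = 13 → {'a': 2, 's': 2, 'q': 13, 'x': 6}
tbl['a'] = 2+2 = 4 → {'a': 4, 's': 2, 'q': 13, 'x': 6}
tbl['u'] = 5 → {'a': 4, 's': 2, 'q': 13, 'x': 6, 'u': 5}
tbl['q']+tbl['a'] = 13+4 = 17

17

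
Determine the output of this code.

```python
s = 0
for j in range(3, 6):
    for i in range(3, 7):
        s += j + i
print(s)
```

102

j=3,i=3: s = 0+6 = 6
j=3,i=4: s = 6+7 = 13
j=3,i=5: s = 13+8 = 21
j=3,i=6: s = 21+9 = 30
j=4,i=3: s = 30+7 = 37
j=4,i=4: s = 37+8 = 45
j=4,i=5: s = 45+9 = 54
j=4,i=6: s = 54+10 = 64
j=5,i=3: s = 64+8 = 72
j=5,i=4: s = 72+9 = 81
j=5,i=5: s = 81+10 = 91
j=5,i=6: s = 91+11 = 102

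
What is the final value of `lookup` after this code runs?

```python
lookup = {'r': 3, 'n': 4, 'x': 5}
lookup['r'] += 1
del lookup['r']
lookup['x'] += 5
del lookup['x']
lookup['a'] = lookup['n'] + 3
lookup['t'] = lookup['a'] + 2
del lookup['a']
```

lookup['r'] = 3+1 = 4 → {'r': 4, 'n': 4, 'x': 5}
del 'r' → {'n': 4, 'x': 5}
lookup['x'] = 5+5 = 10 → {'n': 4, 'x': 10}
del 'x' → {'n': 4}
lookup['a'] = lookup['n']+3 = 7 → {'n': 4, 'a': 7}
lookup['t'] = lookup['a']+2 = 9 → {'n': 4, 'a': 7, 't': 9}
del 'a' → {'n': 4, 't': 9}

{'n': 4, 't': 9}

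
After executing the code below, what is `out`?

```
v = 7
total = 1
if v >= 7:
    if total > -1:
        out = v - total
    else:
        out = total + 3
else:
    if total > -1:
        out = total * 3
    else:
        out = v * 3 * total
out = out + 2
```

8

v=7, total=1
v >= 7 is True; total > -1 is True
→ out = v - total = 6
out = 6+2 = 8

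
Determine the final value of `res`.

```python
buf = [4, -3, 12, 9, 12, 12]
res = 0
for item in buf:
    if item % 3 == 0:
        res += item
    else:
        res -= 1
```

41

item=4: not %3==0, res = 0-1 = -1
item=-3: %3==0, res = (-1)+(-3) = -4
item=12: %3==0, res = (-4)+12 = 8
item=9: %3==0, res = 8+9 = 17
item=12: %3==0, res = 17+12 = 29
item=12: %3==0, res = 29+12 = 41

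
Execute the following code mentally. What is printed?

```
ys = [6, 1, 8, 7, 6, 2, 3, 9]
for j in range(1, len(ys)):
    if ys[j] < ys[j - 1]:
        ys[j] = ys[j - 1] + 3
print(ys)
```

[6, 9, 12, 15, 18, 21, 24, 27]

j=1: 1<6, ys[1] = 6+3 = 9 → [6, 9, 8, 7, 6, 2, 3, 9]
j=2: 8<9, ys[2] = 9+3 = 12 → [6, 9, 12, 7, 6, 2, 3, 9]
j=3: 7<12, ys[3] = 12+3 = 15 → [6, 9, 12, 15, 6, 2, 3, 9]
j=4: 6<15, ys[4] = 15+3 = 18 → [6, 9, 12, 15, 18, 2, 3, 9]
j=5: 2<18, ys[5] = 18+3 = 21 → [6, 9, 12, 15, 18, 21, 3, 9]
j=6: 3<21, ys[6] = 21+3 = 24 → [6, 9, 12, 15, 18, 21, 24, 9]
j=7: 9<24, ys[7] = 24+3 = 27 → [6, 9, 12, 15, 18, 21, 24, 27]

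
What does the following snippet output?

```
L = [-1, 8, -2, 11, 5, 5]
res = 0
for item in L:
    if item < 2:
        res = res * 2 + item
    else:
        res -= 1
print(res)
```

-9

item=-1: <2, res = 0*2+(-1) = -1
item=8: not <2, res = (-1)-1 = -2
item=-2: <2, res = (-2)*2+(-2) = -6
item=11: not <2, res = (-6)-1 = -7
item=5: not <2, res = (-7)-1 = -8
item=5: not <2, res = (-8)-1 = -9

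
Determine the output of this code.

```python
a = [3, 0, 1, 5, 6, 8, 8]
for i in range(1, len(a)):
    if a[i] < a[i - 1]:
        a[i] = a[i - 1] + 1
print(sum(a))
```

i=1: 0<3, a[1] = 3+1 = 4 → [3, 4, 1, 5, 6, 8, 8]
i=2: 1<4, a[2] = 4+1 = 5 → [3, 4, 5, 5, 6, 8, 8]
i=3: 5>=5, unchanged → [3, 4, 5, 5, 6, 8, 8]
i=4: 6>=5, unchanged → [3, 4, 5, 5, 6, 8, 8]
i=5: 8>=6, unchanged → [3, 4, 5, 5, 6, 8, 8]
i=6: 8>=8, unchanged → [3, 4, 5, 5, 6, 8, 8]
sum = 39

39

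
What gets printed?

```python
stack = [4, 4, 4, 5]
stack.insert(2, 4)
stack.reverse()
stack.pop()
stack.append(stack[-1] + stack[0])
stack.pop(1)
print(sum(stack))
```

22

insert 4 at 2 → [4, 4, 4, 4, 5]
reverse → [5, 4, 4, 4, 4]
pop() removes 4 → [5, 4, 4, 4]
append stack[-1]+stack[0] = 4+5 = 9 → [5, 4, 4, 4, 9]
pop(1) removes 4 → [5, 4, 4, 9]
sum = 22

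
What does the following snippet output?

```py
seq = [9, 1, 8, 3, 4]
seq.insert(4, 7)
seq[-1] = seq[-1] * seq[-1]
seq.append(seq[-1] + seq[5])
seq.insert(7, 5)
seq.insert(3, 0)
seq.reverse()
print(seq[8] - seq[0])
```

4

insert 7 at 4 → [9, 1, 8, 3, 7, 4]
seq[-1] = seq[-1]*seq[-1] = 4*4 = 16 → [9, 1, 8, 3, 7, 16]
append seq[-1]+seq[5] = 16+16 = 32 → [9, 1, 8, 3, 7, 16, 32]
insert 5 at 7 → [9, 1, 8, 3, 7, 16, 32, 5]
insert 0 at 3 → [9, 1, 8, 0, 3, 7, 16, 32, 5]
reverse → [5, 32, 16, 7, 3, 0, 8, 1, 9]
seq[8]-seq[0] = 9-5 = 4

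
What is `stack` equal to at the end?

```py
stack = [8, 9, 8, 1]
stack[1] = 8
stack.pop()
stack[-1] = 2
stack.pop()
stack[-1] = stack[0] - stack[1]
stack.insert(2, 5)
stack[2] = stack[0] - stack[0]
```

stack[1] = 8 → [8, 8, 8, 1]
pop() removes 1 → [8, 8, 8]
stack[-1] = 2 → [8, 8, 2]
pop() removes 2 → [8, 8]
stack[-1] = stack[0]-stack[1] = 8-8 = 0 → [8, 0]
insert 5 at 2 → [8, 0, 5]
stack[2] = stack[0]-stack[0] = 8-8 = 0 → [8, 0, 0]

[8, 0, 0]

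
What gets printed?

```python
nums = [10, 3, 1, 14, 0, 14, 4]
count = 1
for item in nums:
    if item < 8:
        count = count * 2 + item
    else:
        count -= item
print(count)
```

-196

item=10: not <8, count = 1-10 = -9
item=3: <8, count = (-9)*2+3 = -15
item=1: <8, count = (-15)*2+1 = -29
item=14: not <8, count = (-29)-14 = -43
item=0: <8, count = (-43)*2+0 = -86
item=14: not <8, count = (-86)-14 = -100
item=4: <8, count = (-100)*2+4 = -196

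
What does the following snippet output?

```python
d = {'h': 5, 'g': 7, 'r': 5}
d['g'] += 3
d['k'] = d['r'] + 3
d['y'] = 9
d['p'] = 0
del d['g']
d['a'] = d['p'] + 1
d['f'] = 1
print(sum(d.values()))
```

29

d['g'] = 7+3 = 10 → {'h': 5, 'g': 10, 'r': 5}
d['k'] = d['r']+3 = 8 → {'h': 5, 'g': 10, 'r': 5, 'k': 8}
d['y'] = 9 → {'h': 5, 'g': 10, 'r': 5, 'k': 8, 'y': 9}
d['p'] = 0 → {'h': 5, 'g': 10, 'r': 5, 'k': 8, 'y': 9, 'p': 0}
del 'g' → {'h': 5, 'r': 5, 'k': 8, 'y': 9, 'p': 0}
d['a'] = d['p']+1 = 1 → {'h': 5, 'r': 5, 'k': 8, 'y': 9, 'p': 0, 'a': 1}
d['f'] = 1 → {'h': 5, 'r': 5, 'k': 8, 'y': 9, 'p': 0, 'a': 1, 'f': 1}
sum of values = 29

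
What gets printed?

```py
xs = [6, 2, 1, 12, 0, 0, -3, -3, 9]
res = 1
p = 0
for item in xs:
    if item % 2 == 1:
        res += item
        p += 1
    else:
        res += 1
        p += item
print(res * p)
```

item=6: not odd, res = 1+1 = 2; p=6
item=2: not odd, res = 2+1 = 3; p=8
item=1: odd, res = 3+1 = 4; p=9
item=12: not odd, res = 4+1 = 5; p=21
item=0: not odd, res = 5+1 = 6; p=21
item=0: not odd, res = 6+1 = 7; p=21
item=-3: odd, res = 7+(-3) = 4; p=22
item=-3: odd, res = 4+(-3) = 1; p=23
item=9: odd, res = 1+9 = 10; p=24
res*p = 10*24 = 240

240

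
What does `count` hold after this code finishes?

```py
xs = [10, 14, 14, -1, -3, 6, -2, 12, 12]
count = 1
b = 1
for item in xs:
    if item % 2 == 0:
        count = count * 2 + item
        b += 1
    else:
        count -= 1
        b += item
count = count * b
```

5936

item=10: even, count = 1*2+10 = 12; b=2
item=14: even, count = 12*2+14 = 38; b=3
item=14: even, count = 38*2+14 = 90; b=4
item=-1: not even, count = 90-1 = 89; b=3
item=-3: not even, count = 89-1 = 88; b=0
item=6: even, count = 88*2+6 = 182; b=1
item=-2: even, count = 182*2+(-2) = 362; b=2
item=12: even, count = 362*2+12 = 736; b=3
item=12: even, count = 736*2+12 = 1484; b=4
count*b = 1484*4 = 5936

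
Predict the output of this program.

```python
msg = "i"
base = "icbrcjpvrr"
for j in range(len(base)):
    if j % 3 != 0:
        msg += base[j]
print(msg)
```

icbcjvr

j=0: skip
j=1: add 'c' → 'ic'
j=2: add 'b' → 'icb'
j=3: skip
j=4: add 'c' → 'icbc'
j=5: add 'j' → 'icbcj'
j=6: skip
j=7: add 'v' → 'icbcjv'
j=8: add 'r' → 'icbcjvr'
j=9: skip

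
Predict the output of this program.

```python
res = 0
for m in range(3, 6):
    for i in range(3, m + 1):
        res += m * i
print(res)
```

97

m=3,i=3: res = 0+9 = 9
m=4,i=3: res = 9+12 = 21
m=4,i=4: res = 21+16 = 37
m=5,i=3: res = 37+15 = 52
m=5,i=4: res = 52+20 = 72
m=5,i=5: res = 72+25 = 97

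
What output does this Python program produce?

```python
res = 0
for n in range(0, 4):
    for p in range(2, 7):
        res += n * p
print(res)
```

120

n=0,p=2: res = 0+0 = 0
n=0,p=3: res = 0+0 = 0
n=0,p=4: res = 0+0 = 0
n=0,p=5: res = 0+0 = 0
n=0,p=6: res = 0+0 = 0
n=1,p=2: res = 0+2 = 2
n=1,p=3: res = 2+3 = 5
n=1,p=4: res = 5+4 = 9
n=1,p=5: res = 9+5 = 14
n=1,p=6: res = 14+6 = 20
n=2,p=2: res = 20+4 = 24
n=2,p=3: res = 24+6 = 30
n=2,p=4: res = 30+8 = 38
n=2,p=5: res = 38+10 = 48
n=2,p=6: res = 48+12 = 60
n=3,p=2: res = 60+6 = 66
n=3,p=3: res = 66+9 = 75
n=3,p=4: res = 75+12 = 87
n=3,p=5: res = 87+15 = 102
n=3,p=6: res = 102+18 = 120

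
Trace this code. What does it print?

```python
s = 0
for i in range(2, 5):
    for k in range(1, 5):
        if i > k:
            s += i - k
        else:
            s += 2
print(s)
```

22

i=2,k=1: 2>1, s = 0+1 = 1
i=2,k=2: not 2>2, s = 1+2 = 3
i=2,k=3: not 2>3, s = 3+2 = 5
i=2,k=4: not 2>4, s = 5+2 = 7
i=3,k=1: 3>1, s = 7+2 = 9
i=3,k=2: 3>2, s = 9+1 = 10
i=3,k=3: not 3>3, s = 10+2 = 12
i=3,k=4: not 3>4, s = 12+2 = 14
i=4,k=1: 4>1, s = 14+3 = 17
i=4,k=2: 4>2, s = 17+2 = 19
i=4,k=3: 4>3, s = 19+1 = 20
i=4,k=4: not 4>4, s = 20+2 = 22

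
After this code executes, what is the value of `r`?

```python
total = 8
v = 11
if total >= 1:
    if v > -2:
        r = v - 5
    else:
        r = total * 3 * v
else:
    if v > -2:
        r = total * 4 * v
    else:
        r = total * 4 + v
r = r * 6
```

total=8, v=11
total >= 1 is True; v > -2 is True
→ r = v - 5 = 6
r = 6*6 = 36

36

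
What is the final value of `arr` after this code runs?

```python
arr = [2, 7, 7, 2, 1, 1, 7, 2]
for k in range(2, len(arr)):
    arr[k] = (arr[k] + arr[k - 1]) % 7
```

[2, 7, 0, 2, 3, 4, 4, 6]

k=2: arr[2] = (7+7)%7 = 0 → [2, 7, 0, 2, 1, 1, 7, 2]
k=3: arr[3] = (2+0)%7 = 2 → [2, 7, 0, 2, 1, 1, 7, 2]
k=4: arr[4] = (1+2)%7 = 3 → [2, 7, 0, 2, 3, 1, 7, 2]
k=5: arr[5] = (1+3)%7 = 4 → [2, 7, 0, 2, 3, 4, 7, 2]
k=6: arr[6] = (7+4)%7 = 4 → [2, 7, 0, 2, 3, 4, 4, 2]
k=7: arr[7] = (2+4)%7 = 6 → [2, 7, 0, 2, 3, 4, 4, 6]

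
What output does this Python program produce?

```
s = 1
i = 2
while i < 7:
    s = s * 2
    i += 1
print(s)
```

32

i=2: s = 1*2 = 2
i=3: s = 2*2 = 4
i=4: s = 4*2 = 8
i=5: s = 8*2 = 16
i=6: s = 16*2 = 32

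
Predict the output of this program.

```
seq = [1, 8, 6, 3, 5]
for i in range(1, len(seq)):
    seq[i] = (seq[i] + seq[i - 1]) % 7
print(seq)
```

i=1: seq[1] = (8+1)%7 = 2 → [1, 2, 6, 3, 5]
i=2: seq[2] = (6+2)%7 = 1 → [1, 2, 1, 3, 5]
i=3: seq[3] = (3+1)%7 = 4 → [1, 2, 1, 4, 5]
i=4: seq[4] = (5+4)%7 = 2 → [1, 2, 1, 4, 2]

[1, 2, 1, 4, 2]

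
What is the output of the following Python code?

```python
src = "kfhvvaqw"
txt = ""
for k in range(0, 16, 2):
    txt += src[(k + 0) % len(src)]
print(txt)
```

k=0: add src[0]='k' → 'k'
k=2: add src[2]='h' → 'kh'
k=4: add src[4]='v' → 'khv'
k=6: add src[6]='q' → 'khvq'
k=8: add src[0]='k' → 'khvqk'
k=10: add src[2]='h' → 'khvqkh'
k=12: add src[4]='v' → 'khvqkhv'
k=14: add src[6]='q' → 'khvqkhvq'

khvqkhvq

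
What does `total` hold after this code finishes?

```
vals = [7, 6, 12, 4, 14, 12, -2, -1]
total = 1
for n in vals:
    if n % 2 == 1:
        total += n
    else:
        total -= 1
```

n=7: odd, total = 1+7 = 8
n=6: not odd, total = 8-1 = 7
n=12: not odd, total = 7-1 = 6
n=4: not odd, total = 6-1 = 5
n=14: not odd, total = 5-1 = 4
n=12: not odd, total = 4-1 = 3
n=-2: not odd, total = 3-1 = 2
n=-1: odd, total = 2+(-1) = 1

1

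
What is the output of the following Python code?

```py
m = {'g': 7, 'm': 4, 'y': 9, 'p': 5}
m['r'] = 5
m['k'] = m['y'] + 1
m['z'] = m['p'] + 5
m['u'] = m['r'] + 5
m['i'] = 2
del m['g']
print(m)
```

{'m': 4, 'y': 9, 'p': 5, 'r': 5, 'k': 10, 'z': 10, 'u': 10, 'i': 2}

m['r'] = 5 → {'g': 7, 'm': 4, 'y': 9, 'p': 5, 'r': 5}
m['k'] = m['y']+1 = 10 → {'g': 7, 'm': 4, 'y': 9, 'p': 5, 'r': 5, 'k': 10}
m['z'] = m['p']+5 = 10 → {'g': 7, 'm': 4, 'y': 9, 'p': 5, 'r': 5, 'k': 10, 'z': 10}
m['u'] = m['r']+5 = 10 → {'g': 7, 'm': 4, 'y': 9, 'p': 5, 'r': 5, 'k': 10, 'z': 10, 'u': 10}
m['i'] = 2 → {'g': 7, 'm': 4, 'y': 9, 'p': 5, 'r': 5, 'k': 10, 'z': 10, 'u': 10, 'i': 2}
del 'g' → {'m': 4, 'y': 9, 'p': 5, 'r': 5, 'k': 10, 'z': 10, 'u': 10, 'i': 2}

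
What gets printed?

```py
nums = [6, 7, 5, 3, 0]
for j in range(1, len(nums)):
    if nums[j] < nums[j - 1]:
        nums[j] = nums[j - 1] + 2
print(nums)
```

j=1: 7>=6, unchanged → [6, 7, 5, 3, 0]
j=2: 5<7, nums[2] = 7+2 = 9 → [6, 7, 9, 3, 0]
j=3: 3<9, nums[3] = 9+2 = 11 → [6, 7, 9, 11, 0]
j=4: 0<11, nums[4] = 11+2 = 13 → [6, 7, 9, 11, 13]

[6, 7, 9, 11, 13]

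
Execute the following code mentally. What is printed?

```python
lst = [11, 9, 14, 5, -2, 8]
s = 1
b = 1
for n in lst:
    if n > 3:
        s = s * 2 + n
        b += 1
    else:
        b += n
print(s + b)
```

n=11: >3, s = 1*2+11 = 13; b=2
n=9: >3, s = 13*2+9 = 35; b=3
n=14: >3, s = 35*2+14 = 84; b=4
n=5: >3, s = 84*2+5 = 173; b=5
n=-2: not >3; b=3
n=8: >3, s = 173*2+8 = 354; b=4
s+b = 354+4 = 358

358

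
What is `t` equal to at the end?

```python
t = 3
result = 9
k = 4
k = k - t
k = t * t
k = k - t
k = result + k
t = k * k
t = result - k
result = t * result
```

k = 4-3 = 1
k = 3*3 = 9
k = 9-3 = 6
k = 9+6 = 15
t = 15*15 = 225
t = 9-15 = -6
result = (-6)*9 = -54

-6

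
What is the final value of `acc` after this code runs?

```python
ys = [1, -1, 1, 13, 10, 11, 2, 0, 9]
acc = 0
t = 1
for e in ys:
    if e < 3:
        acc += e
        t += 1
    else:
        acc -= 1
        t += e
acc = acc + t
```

e=1: <3, acc = 0+1 = 1; t=2
e=-1: <3, acc = 1+(-1) = 0; t=3
e=1: <3, acc = 0+1 = 1; t=4
e=13: not <3, acc = 1-1 = 0; t=17
e=10: not <3, acc = 0-1 = -1; t=27
e=11: not <3, acc = (-1)-1 = -2; t=38
e=2: <3, acc = (-2)+2 = 0; t=39
e=0: <3, acc = 0+0 = 0; t=40
e=9: not <3, acc = 0-1 = -1; t=49
acc+t = (-1)+49 = 48

48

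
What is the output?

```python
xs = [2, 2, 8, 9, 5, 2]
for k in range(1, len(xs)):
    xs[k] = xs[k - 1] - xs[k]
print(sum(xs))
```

-69

k=1: xs[1] = 2-2 = 0 → [2, 0, 8, 9, 5, 2]
k=2: xs[2] = 0-8 = -8 → [2, 0, -8, 9, 5, 2]
k=3: xs[3] = (-8)-9 = -17 → [2, 0, -8, -17, 5, 2]
k=4: xs[4] = (-17)-5 = -22 → [2, 0, -8, -17, -22, 2]
k=5: xs[5] = (-22)-2 = -24 → [2, 0, -8, -17, -22, -24]
sum = -69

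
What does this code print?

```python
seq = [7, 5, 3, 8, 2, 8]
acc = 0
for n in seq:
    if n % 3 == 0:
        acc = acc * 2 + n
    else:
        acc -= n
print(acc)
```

-39

n=7: not %3==0, acc = 0-7 = -7
n=5: not %3==0, acc = (-7)-5 = -12
n=3: %3==0, acc = (-12)*2+3 = -21
n=8: not %3==0, acc = (-21)-8 = -29
n=2: not %3==0, acc = (-29)-2 = -31
n=8: not %3==0, acc = (-31)-8 = -39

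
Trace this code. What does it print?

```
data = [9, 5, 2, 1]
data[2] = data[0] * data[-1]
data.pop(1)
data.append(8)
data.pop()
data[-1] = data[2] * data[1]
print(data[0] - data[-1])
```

data[2] = data[0]*data[-1] = 9*1 = 9 → [9, 5, 9, 1]
pop(1) removes 5 → [9, 9, 1]
append 8 → [9, 9, 1, 8]
pop() removes 8 → [9, 9, 1]
data[-1] = data[2]*data[1] = 1*9 = 9 → [9, 9, 9]
data[0]-data[-1] = 9-9 = 0

0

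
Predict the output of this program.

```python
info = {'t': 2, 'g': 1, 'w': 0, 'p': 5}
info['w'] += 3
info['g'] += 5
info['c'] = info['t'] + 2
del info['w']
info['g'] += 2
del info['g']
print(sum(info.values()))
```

info['w'] = 0+3 = 3 → {'t': 2, 'g': 1, 'w': 3, 'p': 5}
info['g'] = 1+5 = 6 → {'t': 2, 'g': 6, 'w': 3, 'p': 5}
info['c'] = info['t']+2 = 4 → {'t': 2, 'g': 6, 'w': 3, 'p': 5, 'c': 4}
del 'w' → {'t': 2, 'g': 6, 'p': 5, 'c': 4}
info['g'] = 6+2 = 8 → {'t': 2, 'g': 8, 'p': 5, 'c': 4}
del 'g' → {'t': 2, 'p': 5, 'c': 4}
sum of values = 11

11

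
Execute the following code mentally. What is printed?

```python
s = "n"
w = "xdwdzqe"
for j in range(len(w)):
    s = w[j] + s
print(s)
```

eqzdwdxn

j=0: prepend 'x' → 'xn'
j=1: prepend 'd' → 'dxn'
j=2: prepend 'w' → 'wdxn'
j=3: prepend 'd' → 'dwdxn'
j=4: prepend 'z' → 'zdwdxn'
j=5: prepend 'q' → 'qzdwdxn'
j=6: prepend 'e' → 'eqzdwdxn'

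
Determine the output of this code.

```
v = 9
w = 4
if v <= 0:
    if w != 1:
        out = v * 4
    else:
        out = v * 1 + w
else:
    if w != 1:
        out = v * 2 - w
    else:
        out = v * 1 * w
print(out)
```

v=9, w=4
v <= 0 is False; w != 1 is True
→ out = v * 2 - w = 14

14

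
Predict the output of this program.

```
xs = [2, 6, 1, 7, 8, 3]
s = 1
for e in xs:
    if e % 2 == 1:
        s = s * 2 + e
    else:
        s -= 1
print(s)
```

11

e=2: not odd, s = 1-1 = 0
e=6: not odd, s = 0-1 = -1
e=1: odd, s = (-1)*2+1 = -1
e=7: odd, s = (-1)*2+7 = 5
e=8: not odd, s = 5-1 = 4
e=3: odd, s = 4*2+3 = 11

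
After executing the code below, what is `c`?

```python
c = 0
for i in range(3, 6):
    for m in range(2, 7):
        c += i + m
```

i=3,m=2: c = 0+5 = 5
i=3,m=3: c = 5+6 = 11
i=3,m=4: c = 11+7 = 18
i=3,m=5: c = 18+8 = 26
i=3,m=6: c = 26+9 = 35
i=4,m=2: c = 35+6 = 41
i=4,m=3: c = 41+7 = 48
i=4,m=4: c = 48+8 = 56
i=4,m=5: c = 56+9 = 65
i=4,m=6: c = 65+10 = 75
i=5,m=2: c = 75+7 = 82
i=5,m=3: c = 82+8 = 90
i=5,m=4: c = 90+9 = 99
i=5,m=5: c = 99+10 = 109
i=5,m=6: c = 109+11 = 120

120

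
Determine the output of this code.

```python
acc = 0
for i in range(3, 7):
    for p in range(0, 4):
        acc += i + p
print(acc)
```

i=3,p=0: acc = 0+3 = 3
i=3,p=1: acc = 3+4 = 7
i=3,p=2: acc = 7+5 = 12
i=3,p=3: acc = 12+6 = 18
i=4,p=0: acc = 18+4 = 22
i=4,p=1: acc = 22+5 = 27
i=4,p=2: acc = 27+6 = 33
i=4,p=3: acc = 33+7 = 40
i=5,p=0: acc = 40+5 = 45
i=5,p=1: acc = 45+6 = 51
i=5,p=2: acc = 51+7 = 58
i=5,p=3: acc = 58+8 = 66
i=6,p=0: acc = 66+6 = 72
i=6,p=1: acc = 72+7 = 79
i=6,p=2: acc = 79+8 = 87
i=6,p=3: acc = 87+9 = 96

96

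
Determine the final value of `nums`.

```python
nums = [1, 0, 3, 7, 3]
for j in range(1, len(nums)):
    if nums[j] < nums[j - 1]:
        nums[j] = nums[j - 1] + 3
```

[1, 4, 7, 7, 10]

j=1: 0<1, nums[1] = 1+3 = 4 → [1, 4, 3, 7, 3]
j=2: 3<4, nums[2] = 4+3 = 7 → [1, 4, 7, 7, 3]
j=3: 7>=7, unchanged → [1, 4, 7, 7, 3]
j=4: 3<7, nums[4] = 7+3 = 10 → [1, 4, 7, 7, 10]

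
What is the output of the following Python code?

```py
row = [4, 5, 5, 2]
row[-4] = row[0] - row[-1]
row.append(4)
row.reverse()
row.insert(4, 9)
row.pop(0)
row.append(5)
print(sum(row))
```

28

row[-4] = row[0]-row[-1] = 4-2 = 2 → [2, 5, 5, 2]
append 4 → [2, 5, 5, 2, 4]
reverse → [4, 2, 5, 5, 2]
insert 9 at 4 → [4, 2, 5, 5, 9, 2]
pop(0) removes 4 → [2, 5, 5, 9, 2]
append 5 → [2, 5, 5, 9, 2, 5]
sum = 28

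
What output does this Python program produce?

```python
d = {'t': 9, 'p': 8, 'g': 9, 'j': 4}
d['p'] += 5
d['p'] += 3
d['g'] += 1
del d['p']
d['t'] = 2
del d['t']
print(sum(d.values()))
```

14

d['p'] = 8+5 = 13 → {'t': 9, 'p': 13, 'g': 9, 'j': 4}
d['p'] = 13+3 = 16 → {'t': 9, 'p': 16, 'g': 9, 'j': 4}
d['g'] = 9+1 = 10 → {'t': 9, 'p': 16, 'g': 10, 'j': 4}
del 'p' → {'t': 9, 'g': 10, 'j': 4}
d['t'] = 2 → {'t': 2, 'g': 10, 'j': 4}
del 't' → {'g': 10, 'j': 4}
sum of values = 14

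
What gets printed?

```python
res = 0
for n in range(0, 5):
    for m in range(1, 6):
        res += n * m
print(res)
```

n=0,m=1: res = 0+0 = 0
n=0,m=2: res = 0+0 = 0
n=0,m=3: res = 0+0 = 0
n=0,m=4: res = 0+0 = 0
n=0,m=5: res = 0+0 = 0
n=1,m=1: res = 0+1 = 1
n=1,m=2: res = 1+2 = 3
n=1,m=3: res = 3+3 = 6
n=1,m=4: res = 6+4 = 10
n=1,m=5: res = 10+5 = 15
n=2,m=1: res = 15+2 = 17
n=2,m=2: res = 17+4 = 21
n=2,m=3: res = 21+6 = 27
n=2,m=4: res = 27+8 = 35
n=2,m=5: res = 35+10 = 45
n=3,m=1: res = 45+3 = 48
n=3,m=2: res = 48+6 = 54
n=3,m=3: res = 54+9 = 63
n=3,m=4: res = 63+12 = 75
n=3,m=5: res = 75+15 = 90
n=4,m=1: res = 90+4 = 94
n=4,m=2: res = 94+8 = 102
n=4,m=3: res = 102+12 = 114
n=4,m=4: res = 114+16 = 130
n=4,m=5: res = 130+20 = 150

150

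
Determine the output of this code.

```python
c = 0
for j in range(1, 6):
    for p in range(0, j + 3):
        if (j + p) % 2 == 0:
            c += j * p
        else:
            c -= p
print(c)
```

j=1,p=0: odd sum, c = 0-0 = 0
j=1,p=1: even sum, c = 0+1 = 1
j=1,p=2: odd sum, c = 1-2 = -1
j=1,p=3: even sum, c = (-1)+3 = 2
j=2,p=0: even sum, c = 2+0 = 2
j=2,p=1: odd sum, c = 2-1 = 1
j=2,p=2: even sum, c = 1+4 = 5
j=2,p=3: odd sum, c = 5-3 = 2
j=2,p=4: even sum, c = 2+8 = 10
j=3,p=0: odd sum, c = 10-0 = 10
j=3,p=1: even sum, c = 10+3 = 13
j=3,p=2: odd sum, c = 13-2 = 11
j=3,p=3: even sum, c = 11+9 = 20
j=3,p=4: odd sum, c = 20-4 = 16
j=3,p=5: even sum, c = 16+15 = 31
j=4,p=0: even sum, c = 31+0 = 31
j=4,p=1: odd sum, c = 31-1 = 30
j=4,p=2: even sum, c = 30+8 = 38
j=4,p=3: odd sum, c = 38-3 = 35
j=4,p=4: even sum, c = 35+16 = 51
j=4,p=5: odd sum, c = 51-5 = 46
j=4,p=6: even sum, c = 46+24 = 70
j=5,p=0: odd sum, c = 70-0 = 70
j=5,p=1: even sum, c = 70+5 = 75
j=5,p=2: odd sum, c = 75-2 = 73
j=5,p=3: even sum, c = 73+15 = 88
j=5,p=4: odd sum, c = 88-4 = 84
j=5,p=5: even sum, c = 84+25 = 109
j=5,p=6: odd sum, c = 109-6 = 103
j=5,p=7: even sum, c = 103+35 = 138

138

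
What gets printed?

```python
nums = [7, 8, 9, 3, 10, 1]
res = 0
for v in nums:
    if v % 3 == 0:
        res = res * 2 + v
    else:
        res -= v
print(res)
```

-50

v=7: not %3==0, res = 0-7 = -7
v=8: not %3==0, res = (-7)-8 = -15
v=9: %3==0, res = (-15)*2+9 = -21
v=3: %3==0, res = (-21)*2+3 = -39
v=10: not %3==0, res = (-39)-10 = -49
v=1: not %3==0, res = (-49)-1 = -50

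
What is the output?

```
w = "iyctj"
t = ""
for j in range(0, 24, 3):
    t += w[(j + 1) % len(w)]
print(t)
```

j=0: add w[1]='y' → 'y'
j=3: add w[4]='j' → 'yj'
j=6: add w[2]='c' → 'yjc'
j=9: add w[0]='i' → 'yjci'
j=12: add w[3]='t' → 'yjcit'
j=15: add w[1]='y' → 'yjcity'
j=18: add w[4]='j' → 'yjcityj'
j=21: add w[2]='c' → 'yjcityjc'

yjcityjc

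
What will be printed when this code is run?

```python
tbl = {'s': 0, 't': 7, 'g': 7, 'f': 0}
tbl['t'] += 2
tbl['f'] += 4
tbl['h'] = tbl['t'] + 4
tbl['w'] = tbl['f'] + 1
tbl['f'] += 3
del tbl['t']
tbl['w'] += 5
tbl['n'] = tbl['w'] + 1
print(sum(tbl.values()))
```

48

tbl['t'] = 7+2 = 9 → {'s': 0, 't': 9, 'g': 7, 'f': 0}
tbl['f'] = 0+4 = 4 → {'s': 0, 't': 9, 'g': 7, 'f': 4}
tbl['h'] = tbl['t']+4 = 13 → {'s': 0, 't': 9, 'g': 7, 'f': 4, 'h': 13}
tbl['w'] = tbl['f']+1 = 5 → {'s': 0, 't': 9, 'g': 7, 'f': 4, 'h': 13, 'w': 5}
tbl['f'] = 4+3 = 7 → {'s': 0, 't': 9, 'g': 7, 'f': 7, 'h': 13, 'w': 5}
del 't' → {'s': 0, 'g': 7, 'f': 7, 'h': 13, 'w': 5}
tbl['w'] = 5+5 = 10 → {'s': 0, 'g': 7, 'f': 7, 'h': 13, 'w': 10}
tbl['n'] = tbl['w']+1 = 11 → {'s': 0, 'g': 7, 'f': 7, 'h': 13, 'w': 10, 'n': 11}
sum of values = 48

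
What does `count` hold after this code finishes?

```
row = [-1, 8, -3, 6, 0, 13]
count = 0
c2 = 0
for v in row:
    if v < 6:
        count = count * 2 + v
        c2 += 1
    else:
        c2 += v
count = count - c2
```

v=-1: <6, count = 0*2+(-1) = -1; c2=1
v=8: not <6; c2=9
v=-3: <6, count = (-1)*2+(-3) = -5; c2=10
v=6: not <6; c2=16
v=0: <6, count = (-5)*2+0 = -10; c2=17
v=13: not <6; c2=30
count-c2 = (-10)-30 = -40

-40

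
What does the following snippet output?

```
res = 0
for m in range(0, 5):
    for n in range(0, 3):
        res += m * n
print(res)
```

m=0,n=0: res = 0+0 = 0
m=0,n=1: res = 0+0 = 0
m=0,n=2: res = 0+0 = 0
m=1,n=0: res = 0+0 = 0
m=1,n=1: res = 0+1 = 1
m=1,n=2: res = 1+2 = 3
m=2,n=0: res = 3+0 = 3
m=2,n=1: res = 3+2 = 5
m=2,n=2: res = 5+4 = 9
m=3,n=0: res = 9+0 = 9
m=3,n=1: res = 9+3 = 12
m=3,n=2: res = 12+6 = 18
m=4,n=0: res = 18+0 = 18
m=4,n=1: res = 18+4 = 22
m=4,n=2: res = 22+8 = 30

30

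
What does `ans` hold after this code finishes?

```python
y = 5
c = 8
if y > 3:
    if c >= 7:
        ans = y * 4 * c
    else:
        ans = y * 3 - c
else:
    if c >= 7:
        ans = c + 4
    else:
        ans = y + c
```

160

y=5, c=8
y > 3 is True; c >= 7 is True
→ ans = y * 4 * c = 160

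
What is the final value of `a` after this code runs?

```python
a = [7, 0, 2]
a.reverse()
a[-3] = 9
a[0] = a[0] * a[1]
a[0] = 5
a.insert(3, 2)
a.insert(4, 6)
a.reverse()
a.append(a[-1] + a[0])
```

reverse → [2, 0, 7]
a[-3] = 9 → [9, 0, 7]
a[0] = a[0]*a[1] = 9*0 = 0 → [0, 0, 7]
a[0] = 5 → [5, 0, 7]
insert 2 at 3 → [5, 0, 7, 2]
insert 6 at 4 → [5, 0, 7, 2, 6]
reverse → [6, 2, 7, 0, 5]
append a[-1]+a[0] = 5+6 = 11 → [6, 2, 7, 0, 5, 11]

[6, 2, 7, 0, 5, 11]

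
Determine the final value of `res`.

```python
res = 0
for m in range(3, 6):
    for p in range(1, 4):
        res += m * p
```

m=3,p=1: res = 0+3 = 3
m=3,p=2: res = 3+6 = 9
m=3,p=3: res = 9+9 = 18
m=4,p=1: res = 18+4 = 22
m=4,p=2: res = 22+8 = 30
m=4,p=3: res = 30+12 = 42
m=5,p=1: res = 42+5 = 47
m=5,p=2: res = 47+10 = 57
m=5,p=3: res = 57+15 = 72

72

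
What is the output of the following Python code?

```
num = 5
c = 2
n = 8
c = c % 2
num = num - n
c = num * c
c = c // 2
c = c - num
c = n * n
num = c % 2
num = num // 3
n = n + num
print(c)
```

64

c = 2%2 = 0
num = 5-8 = -3
c = (-3)*0 = 0
c = 0//2 = 0
c = 0-(-3) = 3
c = 8*8 = 64
num = 64%2 = 0
num = 0//3 = 0
n = 8+0 = 8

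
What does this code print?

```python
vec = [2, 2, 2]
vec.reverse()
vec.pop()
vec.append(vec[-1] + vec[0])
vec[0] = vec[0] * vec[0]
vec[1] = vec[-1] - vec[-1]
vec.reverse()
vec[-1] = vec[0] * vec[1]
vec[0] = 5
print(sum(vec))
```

5

reverse → [2, 2, 2]
pop() removes 2 → [2, 2]
append vec[-1]+vec[0] = 2+2 = 4 → [2, 2, 4]
vec[0] = vec[0]*vec[0] = 2*2 = 4 → [4, 2, 4]
vec[1] = vec[-1]-vec[-1] = 4-4 = 0 → [4, 0, 4]
reverse → [4, 0, 4]
vec[-1] = vec[0]*vec[1] = 4*0 = 0 → [4, 0, 0]
vec[0] = 5 → [5, 0, 0]
sum = 5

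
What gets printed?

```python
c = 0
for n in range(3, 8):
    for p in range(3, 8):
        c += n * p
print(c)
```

n=3,p=3: c = 0+9 = 9
n=3,p=4: c = 9+12 = 21
n=3,p=5: c = 21+15 = 36
n=3,p=6: c = 36+18 = 54
n=3,p=7: c = 54+21 = 75
n=4,p=3: c = 75+12 = 87
n=4,p=4: c = 87+16 = 103
n=4,p=5: c = 103+20 = 123
n=4,p=6: c = 123+24 = 147
n=4,p=7: c = 147+28 = 175
n=5,p=3: c = 175+15 = 190
n=5,p=4: c = 190+20 = 210
n=5,p=5: c = 210+25 = 235
n=5,p=6: c = 235+30 = 265
n=5,p=7: c = 265+35 = 300
n=6,p=3: c = 300+18 = 318
n=6,p=4: c = 318+24 = 342
n=6,p=5: c = 342+30 = 372
n=6,p=6: c = 372+36 = 408
n=6,p=7: c = 408+42 = 450
n=7,p=3: c = 450+21 = 471
n=7,p=4: c = 471+28 = 499
n=7,p=5: c = 499+35 = 534
n=7,p=6: c = 534+42 = 576
n=7,p=7: c = 576+49 = 625

625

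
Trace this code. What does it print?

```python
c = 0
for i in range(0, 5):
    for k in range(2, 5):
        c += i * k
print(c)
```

i=0,k=2: c = 0+0 = 0
i=0,k=3: c = 0+0 = 0
i=0,k=4: c = 0+0 = 0
i=1,k=2: c = 0+2 = 2
i=1,k=3: c = 2+3 = 5
i=1,k=4: c = 5+4 = 9
i=2,k=2: c = 9+4 = 13
i=2,k=3: c = 13+6 = 19
i=2,k=4: c = 19+8 = 27
i=3,k=2: c = 27+6 = 33
i=3,k=3: c = 33+9 = 42
i=3,k=4: c = 42+12 = 54
i=4,k=2: c = 54+8 = 62
i=4,k=3: c = 62+12 = 74
i=4,k=4: c = 74+16 = 90

90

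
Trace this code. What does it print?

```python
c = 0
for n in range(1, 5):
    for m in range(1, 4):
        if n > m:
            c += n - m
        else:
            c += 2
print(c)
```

n=1,m=1: not 1>1, c = 0+2 = 2
n=1,m=2: not 1>2, c = 2+2 = 4
n=1,m=3: not 1>3, c = 4+2 = 6
n=2,m=1: 2>1, c = 6+1 = 7
n=2,m=2: not 2>2, c = 7+2 = 9
n=2,m=3: not 2>3, c = 9+2 = 11
n=3,m=1: 3>1, c = 11+2 = 13
n=3,m=2: 3>2, c = 13+1 = 14
n=3,m=3: not 3>3, c = 14+2 = 16
n=4,m=1: 4>1, c = 16+3 = 19
n=4,m=2: 4>2, c = 19+2 = 21
n=4,m=3: 4>3, c = 21+1 = 22

22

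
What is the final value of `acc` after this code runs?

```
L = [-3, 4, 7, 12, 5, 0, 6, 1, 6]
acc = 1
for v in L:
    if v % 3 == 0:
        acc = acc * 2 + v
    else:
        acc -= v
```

-120

v=-3: %3==0, acc = 1*2+(-3) = -1
v=4: not %3==0, acc = (-1)-4 = -5
v=7: not %3==0, acc = (-5)-7 = -12
v=12: %3==0, acc = (-12)*2+12 = -12
v=5: not %3==0, acc = (-12)-5 = -17
v=0: %3==0, acc = (-17)*2+0 = -34
v=6: %3==0, acc = (-34)*2+6 = -62
v=1: not %3==0, acc = (-62)-1 = -63
v=6: %3==0, acc = (-63)*2+6 = -120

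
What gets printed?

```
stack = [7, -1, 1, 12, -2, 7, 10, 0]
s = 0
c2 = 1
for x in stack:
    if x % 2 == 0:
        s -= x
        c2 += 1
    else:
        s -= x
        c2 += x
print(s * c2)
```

x=7: not even, s = 0-7 = -7; c2=8
x=-1: not even, s = (-7)-(-1) = -6; c2=7
x=1: not even, s = (-6)-1 = -7; c2=8
x=12: even, s = (-7)-12 = -19; c2=9
x=-2: even, s = (-19)-(-2) = -17; c2=10
x=7: not even, s = (-17)-7 = -24; c2=17
x=10: even, s = (-24)-10 = -34; c2=18
x=0: even, s = (-34)-0 = -34; c2=19
s*c2 = (-34)*19 = -646

-646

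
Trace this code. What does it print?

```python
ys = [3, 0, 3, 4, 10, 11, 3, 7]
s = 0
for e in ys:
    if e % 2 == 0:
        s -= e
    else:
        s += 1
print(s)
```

-9

e=3: not even, s = 0+1 = 1
e=0: even, s = 1-0 = 1
e=3: not even, s = 1+1 = 2
e=4: even, s = 2-4 = -2
e=10: even, s = (-2)-10 = -12
e=11: not even, s = (-12)+1 = -11
e=3: not even, s = (-11)+1 = -10
e=7: not even, s = (-10)+1 = -9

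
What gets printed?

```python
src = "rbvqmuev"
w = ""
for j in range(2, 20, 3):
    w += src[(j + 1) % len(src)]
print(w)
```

qebmvv

j=2: add src[3]='q' → 'q'
j=5: add src[6]='e' → 'qe'
j=8: add src[1]='b' → 'qeb'
j=11: add src[4]='m' → 'qebm'
j=14: add src[7]='v' → 'qebmv'
j=17: add src[2]='v' → 'qebmvv'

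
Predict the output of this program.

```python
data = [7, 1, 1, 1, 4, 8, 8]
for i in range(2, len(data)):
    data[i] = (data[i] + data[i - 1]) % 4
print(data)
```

i=2: data[2] = (1+1)%4 = 2 → [7, 1, 2, 1, 4, 8, 8]
i=3: data[3] = (1+2)%4 = 3 → [7, 1, 2, 3, 4, 8, 8]
i=4: data[4] = (4+3)%4 = 3 → [7, 1, 2, 3, 3, 8, 8]
i=5: data[5] = (8+3)%4 = 3 → [7, 1, 2, 3, 3, 3, 8]
i=6: data[6] = (8+3)%4 = 3 → [7, 1, 2, 3, 3, 3, 3]

[7, 1, 2, 3, 3, 3, 3]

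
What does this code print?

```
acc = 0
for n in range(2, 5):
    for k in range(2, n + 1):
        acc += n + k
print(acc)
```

36

n=2,k=2: acc = 0+4 = 4
n=3,k=2: acc = 4+5 = 9
n=3,k=3: acc = 9+6 = 15
n=4,k=2: acc = 15+6 = 21
n=4,k=3: acc = 21+7 = 28
n=4,k=4: acc = 28+8 = 36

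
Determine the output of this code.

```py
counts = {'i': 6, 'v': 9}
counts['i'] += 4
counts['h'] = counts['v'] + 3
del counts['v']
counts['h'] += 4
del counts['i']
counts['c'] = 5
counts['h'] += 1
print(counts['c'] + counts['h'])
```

22

counts['i'] = 6+4 = 10 → {'i': 10, 'v': 9}
counts['h'] = counts['v']+3 = 12 → {'i': 10, 'v': 9, 'h': 12}
del 'v' → {'i': 10, 'h': 12}
counts['h'] = 12+4 = 16 → {'i': 10, 'h': 16}
del 'i' → {'h': 16}
counts['c'] = 5 → {'h': 16, 'c': 5}
counts['h'] = 16+1 = 17 → {'h': 17, 'c': 5}
counts['c']+counts['h'] = 5+17 = 22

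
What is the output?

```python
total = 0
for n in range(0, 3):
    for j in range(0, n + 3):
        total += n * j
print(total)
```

n=0,j=0: total = 0+0 = 0
n=0,j=1: total = 0+0 = 0
n=0,j=2: total = 0+0 = 0
n=1,j=0: total = 0+0 = 0
n=1,j=1: total = 0+1 = 1
n=1,j=2: total = 1+2 = 3
n=1,j=3: total = 3+3 = 6
n=2,j=0: total = 6+0 = 6
n=2,j=1: total = 6+2 = 8
n=2,j=2: total = 8+4 = 12
n=2,j=3: total = 12+6 = 18
n=2,j=4: total = 18+8 = 26

26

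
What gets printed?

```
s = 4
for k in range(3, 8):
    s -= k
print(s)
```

k=3: s = 4-3 = 1
k=4: s = 1-4 = -3
k=5: s = (-3)-5 = -8
k=6: s = (-8)-6 = -14
k=7: s = (-14)-7 = -21

-21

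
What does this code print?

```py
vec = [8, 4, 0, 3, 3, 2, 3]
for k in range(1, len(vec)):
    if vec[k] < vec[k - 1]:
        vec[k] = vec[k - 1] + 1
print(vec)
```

k=1: 4<8, vec[1] = 8+1 = 9 → [8, 9, 0, 3, 3, 2, 3]
k=2: 0<9, vec[2] = 9+1 = 10 → [8, 9, 10, 3, 3, 2, 3]
k=3: 3<10, vec[3] = 10+1 = 11 → [8, 9, 10, 11, 3, 2, 3]
k=4: 3<11, vec[4] = 11+1 = 12 → [8, 9, 10, 11, 12, 2, 3]
k=5: 2<12, vec[5] = 12+1 = 13 → [8, 9, 10, 11, 12, 13, 3]
k=6: 3<13, vec[6] = 13+1 = 14 → [8, 9, 10, 11, 12, 13, 14]

[8, 9, 10, 11, 12, 13, 14]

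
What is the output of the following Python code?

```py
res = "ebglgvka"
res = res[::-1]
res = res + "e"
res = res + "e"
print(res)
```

akvglgbeee

reverse → 'akvglgbe'
+ 'e' → 'akvglgbee'
+ 'e' → 'akvglgbeee'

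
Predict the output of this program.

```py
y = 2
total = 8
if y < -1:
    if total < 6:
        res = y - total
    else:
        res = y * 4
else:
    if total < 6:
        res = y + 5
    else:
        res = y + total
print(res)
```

y=2, total=8
y < -1 is False; total < 6 is False
→ res = y + total = 10

10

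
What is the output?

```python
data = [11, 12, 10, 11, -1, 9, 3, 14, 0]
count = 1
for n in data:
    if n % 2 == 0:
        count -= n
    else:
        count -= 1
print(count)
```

-40

n=11: not even, count = 1-1 = 0
n=12: even, count = 0-12 = -12
n=10: even, count = (-12)-10 = -22
n=11: not even, count = (-22)-1 = -23
n=-1: not even, count = (-23)-1 = -24
n=9: not even, count = (-24)-1 = -25
n=3: not even, count = (-25)-1 = -26
n=14: even, count = (-26)-14 = -40
n=0: even, count = (-40)-0 = -40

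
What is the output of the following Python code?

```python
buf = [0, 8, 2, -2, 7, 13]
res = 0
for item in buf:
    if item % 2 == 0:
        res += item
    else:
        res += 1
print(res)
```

item=0: even, res = 0+0 = 0
item=8: even, res = 0+8 = 8
item=2: even, res = 8+2 = 10
item=-2: even, res = 10+(-2) = 8
item=7: not even, res = 8+1 = 9
item=13: not even, res = 9+1 = 10

10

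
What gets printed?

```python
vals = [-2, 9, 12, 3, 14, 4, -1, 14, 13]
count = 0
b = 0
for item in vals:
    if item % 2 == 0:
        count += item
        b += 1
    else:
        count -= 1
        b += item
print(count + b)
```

item=-2: even, count = 0+(-2) = -2; b=1
item=9: not even, count = (-2)-1 = -3; b=10
item=12: even, count = (-3)+12 = 9; b=11
item=3: not even, count = 9-1 = 8; b=14
item=14: even, count = 8+14 = 22; b=15
item=4: even, count = 22+4 = 26; b=16
item=-1: not even, count = 26-1 = 25; b=15
item=14: even, count = 25+14 = 39; b=16
item=13: not even, count = 39-1 = 38; b=29
count+b = 38+29 = 67

67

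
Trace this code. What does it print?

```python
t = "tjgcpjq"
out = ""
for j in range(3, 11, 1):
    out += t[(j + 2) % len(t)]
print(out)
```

j=3: add t[5]='j' → 'j'
j=4: add t[6]='q' → 'jq'
j=5: add t[0]='t' → 'jqt'
j=6: add t[1]='j' → 'jqtj'
j=7: add t[2]='g' → 'jqtjg'
j=8: add t[3]='c' → 'jqtjgc'
j=9: add t[4]='p' → 'jqtjgcp'
j=10: add t[5]='j' → 'jqtjgcpj'

jqtjgcpj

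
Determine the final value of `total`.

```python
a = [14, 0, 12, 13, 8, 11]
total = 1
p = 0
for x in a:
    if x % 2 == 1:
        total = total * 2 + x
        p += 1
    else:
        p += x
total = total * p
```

1476

x=14: not odd; p=14
x=0: not odd; p=14
x=12: not odd; p=26
x=13: odd, total = 1*2+13 = 15; p=27
x=8: not odd; p=35
x=11: odd, total = 15*2+11 = 41; p=36
total*p = 41*36 = 1476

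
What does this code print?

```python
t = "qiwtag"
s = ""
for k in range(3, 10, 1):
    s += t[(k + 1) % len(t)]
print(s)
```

k=3: add t[4]='a' → 'a'
k=4: add t[5]='g' → 'ag'
k=5: add t[0]='q' → 'agq'
k=6: add t[1]='i' → 'agqi'
k=7: add t[2]='w' → 'agqiw'
k=8: add t[3]='t' → 'agqiwt'
k=9: add t[4]='a' → 'agqiwta'

agqiwta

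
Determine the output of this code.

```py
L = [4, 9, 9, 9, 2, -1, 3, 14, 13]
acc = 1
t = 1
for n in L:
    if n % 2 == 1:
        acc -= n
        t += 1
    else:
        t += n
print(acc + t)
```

n=4: not odd; t=5
n=9: odd, acc = 1-9 = -8; t=6
n=9: odd, acc = (-8)-9 = -17; t=7
n=9: odd, acc = (-17)-9 = -26; t=8
n=2: not odd; t=10
n=-1: odd, acc = (-26)-(-1) = -25; t=11
n=3: odd, acc = (-25)-3 = -28; t=12
n=14: not odd; t=26
n=13: odd, acc = (-28)-13 = -41; t=27
acc+t = (-41)+27 = -14

-14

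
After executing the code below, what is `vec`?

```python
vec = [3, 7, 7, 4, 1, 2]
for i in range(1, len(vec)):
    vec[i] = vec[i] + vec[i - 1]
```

i=1: vec[1] = 7+3 = 10 → [3, 10, 7, 4, 1, 2]
i=2: vec[2] = 7+10 = 17 → [3, 10, 17, 4, 1, 2]
i=3: vec[3] = 4+17 = 21 → [3, 10, 17, 21, 1, 2]
i=4: vec[4] = 1+21 = 22 → [3, 10, 17, 21, 22, 2]
i=5: vec[5] = 2+22 = 24 → [3, 10, 17, 21, 22, 24]

[3, 10, 17, 21, 22, 24]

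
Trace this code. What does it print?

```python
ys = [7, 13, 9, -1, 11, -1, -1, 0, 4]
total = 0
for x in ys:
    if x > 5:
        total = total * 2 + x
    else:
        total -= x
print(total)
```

x=7: >5, total = 0*2+7 = 7
x=13: >5, total = 7*2+13 = 27
x=9: >5, total = 27*2+9 = 63
x=-1: not >5, total = 63-(-1) = 64
x=11: >5, total = 64*2+11 = 139
x=-1: not >5, total = 139-(-1) = 140
x=-1: not >5, total = 140-(-1) = 141
x=0: not >5, total = 141-0 = 141
x=4: not >5, total = 141-4 = 137

137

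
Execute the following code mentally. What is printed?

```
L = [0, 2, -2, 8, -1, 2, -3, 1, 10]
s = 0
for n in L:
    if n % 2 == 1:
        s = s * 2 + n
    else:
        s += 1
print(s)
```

n=0: not odd, s = 0+1 = 1
n=2: not odd, s = 1+1 = 2
n=-2: not odd, s = 2+1 = 3
n=8: not odd, s = 3+1 = 4
n=-1: odd, s = 4*2+(-1) = 7
n=2: not odd, s = 7+1 = 8
n=-3: odd, s = 8*2+(-3) = 13
n=1: odd, s = 13*2+1 = 27
n=10: not odd, s = 27+1 = 28

28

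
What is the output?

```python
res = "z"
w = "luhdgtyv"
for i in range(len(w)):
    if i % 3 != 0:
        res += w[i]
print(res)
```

i=0: skip
i=1: add 'u' → 'zu'
i=2: add 'h' → 'zuh'
i=3: skip
i=4: add 'g' → 'zuhg'
i=5: add 't' → 'zuhgt'
i=6: skip
i=7: add 'v' → 'zuhgtv'

zuhgtv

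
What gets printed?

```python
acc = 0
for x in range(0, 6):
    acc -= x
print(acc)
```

x=0: acc = 0-0 = 0
x=1: acc = 0-1 = -1
x=2: acc = (-1)-2 = -3
x=3: acc = (-3)-3 = -6
x=4: acc = (-6)-4 = -10
x=5: acc = (-10)-5 = -15

-15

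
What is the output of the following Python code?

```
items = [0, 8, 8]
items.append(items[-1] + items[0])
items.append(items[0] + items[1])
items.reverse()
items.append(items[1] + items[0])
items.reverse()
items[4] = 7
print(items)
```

append items[-1]+items[0] = 8+0 = 8 → [0, 8, 8, 8]
append items[0]+items[1] = 0+8 = 8 → [0, 8, 8, 8, 8]
reverse → [8, 8, 8, 8, 0]
append items[1]+items[0] = 8+8 = 16 → [8, 8, 8, 8, 0, 16]
reverse → [16, 0, 8, 8, 8, 8]
items[4] = 7 → [16, 0, 8, 8, 7, 8]

[16, 0, 8, 8, 7, 8]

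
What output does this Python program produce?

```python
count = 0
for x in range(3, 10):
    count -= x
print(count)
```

-42

x=3: count = 0-3 = -3
x=4: count = (-3)-4 = -7
x=5: count = (-7)-5 = -12
x=6: count = (-12)-6 = -18
x=7: count = (-18)-7 = -25
x=8: count = (-25)-8 = -33
x=9: count = (-33)-9 = -42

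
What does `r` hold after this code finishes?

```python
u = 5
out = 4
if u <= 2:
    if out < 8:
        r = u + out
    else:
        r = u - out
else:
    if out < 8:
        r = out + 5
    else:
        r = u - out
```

u=5, out=4
u <= 2 is False; out < 8 is True
→ r = out + 5 = 9

9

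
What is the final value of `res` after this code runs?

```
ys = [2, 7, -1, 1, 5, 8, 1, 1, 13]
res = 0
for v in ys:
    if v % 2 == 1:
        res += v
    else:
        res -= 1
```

v=2: not odd, res = 0-1 = -1
v=7: odd, res = (-1)+7 = 6
v=-1: odd, res = 6+(-1) = 5
v=1: odd, res = 5+1 = 6
v=5: odd, res = 6+5 = 11
v=8: not odd, res = 11-1 = 10
v=1: odd, res = 10+1 = 11
v=1: odd, res = 11+1 = 12
v=13: odd, res = 12+13 = 25

25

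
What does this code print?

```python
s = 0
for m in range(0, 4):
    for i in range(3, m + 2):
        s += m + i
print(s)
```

18

m=2,i=3: s = 0+5 = 5
m=3,i=3: s = 5+6 = 11
m=3,i=4: s = 11+7 = 18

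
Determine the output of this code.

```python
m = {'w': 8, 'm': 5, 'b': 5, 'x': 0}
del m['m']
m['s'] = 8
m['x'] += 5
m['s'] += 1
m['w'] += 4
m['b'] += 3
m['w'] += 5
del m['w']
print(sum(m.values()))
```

del 'm' → {'w': 8, 'b': 5, 'x': 0}
m['s'] = 8 → {'w': 8, 'b': 5, 'x': 0, 's': 8}
m['x'] = 0+5 = 5 → {'w': 8, 'b': 5, 'x': 5, 's': 8}
m['s'] = 8+1 = 9 → {'w': 8, 'b': 5, 'x': 5, 's': 9}
m['w'] = 8+4 = 12 → {'w': 12, 'b': 5, 'x': 5, 's': 9}
m['b'] = 5+3 = 8 → {'w': 12, 'b': 8, 'x': 5, 's': 9}
m['w'] = 12+5 = 17 → {'w': 17, 'b': 8, 'x': 5, 's': 9}
del 'w' → {'b': 8, 'x': 5, 's': 9}
sum of values = 22

22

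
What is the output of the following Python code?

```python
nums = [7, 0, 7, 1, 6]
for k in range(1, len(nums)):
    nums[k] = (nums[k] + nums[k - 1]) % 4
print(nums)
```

k=1: nums[1] = (0+7)%4 = 3 → [7, 3, 7, 1, 6]
k=2: nums[2] = (7+3)%4 = 2 → [7, 3, 2, 1, 6]
k=3: nums[3] = (1+2)%4 = 3 → [7, 3, 2, 3, 6]
k=4: nums[4] = (6+3)%4 = 1 → [7, 3, 2, 3, 1]

[7, 3, 2, 3, 1]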